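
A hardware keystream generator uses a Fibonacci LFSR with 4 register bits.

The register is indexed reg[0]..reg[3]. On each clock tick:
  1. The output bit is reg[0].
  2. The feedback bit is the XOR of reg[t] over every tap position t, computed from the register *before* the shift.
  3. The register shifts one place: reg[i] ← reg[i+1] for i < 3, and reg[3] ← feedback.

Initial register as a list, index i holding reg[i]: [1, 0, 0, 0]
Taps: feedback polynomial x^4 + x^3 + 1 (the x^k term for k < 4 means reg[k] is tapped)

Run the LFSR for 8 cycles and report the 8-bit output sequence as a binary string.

10001111

tick  register→output (feedback)
  0  1000→1 (1)
  1  0001→0 (1)
  2  0011→0 (1)
  3  0111→0 (1)
  4  1111→1 (0)
  5  1110→1 (1)
  6  1101→1 (0)
  7  1010→1 (1)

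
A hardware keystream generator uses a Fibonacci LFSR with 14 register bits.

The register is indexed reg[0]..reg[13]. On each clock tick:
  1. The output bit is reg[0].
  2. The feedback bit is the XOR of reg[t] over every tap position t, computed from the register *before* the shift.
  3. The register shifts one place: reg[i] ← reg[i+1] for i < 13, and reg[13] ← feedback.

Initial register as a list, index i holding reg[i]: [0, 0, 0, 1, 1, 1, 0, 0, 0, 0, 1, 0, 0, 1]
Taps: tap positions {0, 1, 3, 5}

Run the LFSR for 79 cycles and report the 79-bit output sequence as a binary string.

0001110000100101000001111001111100011110111010000010010111110111111111010110000

tick  register→output (feedback)
  0  00011100001001→0 (0)
  1  00111000010010→0 (1)
  2  01110000100101→0 (0)
  3  11100001001010→1 (0)
  4  11000010010100→1 (0)
  5  10000100101000→1 (0)
  6  00001001010000→0 (0)
  7  00010010100000→0 (1)
  8  00100101000001→0 (1)
  9  01001010000011→0 (1)
 10  10010100000111→1 (1)
 11  00101000001111→0 (0)
 12  01010000011110→0 (0)
 13  10100000111100→1 (1)
 14  01000001111001→0 (1)
 15  10000011110011→1 (1)
 16  00000111100111→0 (1)
 17  00001111001111→0 (1)
 18  00011110011111→0 (0)
 19  00111100111110→0 (0)
 20  01111001111100→0 (0)
 21  11110011111000→1 (1)
 22  11100111110001→1 (1)
 23  11001111100011→1 (1)
 24  10011111000111→1 (1)
 25  00111110001111→0 (0)
 26  01111100011110→0 (1)
 27  11111000111101→1 (1)
 28  11110001111011→1 (1)
 29  11100011110111→1 (0)
 30  11000111101110→1 (1)
 31  10001111011101→1 (0)
 32  00011110111010→0 (0)
 33  00111101110100→0 (0)
 34  01111011101000→0 (0)
 35  11110111010000→1 (0)
 36  11101110100000→1 (1)
 37  11011101000001→1 (0)
 38  10111010000010→1 (0)
 39  01110100000100→0 (1)
 40  11101000001001→1 (0)
 41  11010000010010→1 (1)
 42  10100000100101→1 (1)
 43  01000001001011→0 (1)
 44  10000010010111→1 (1)
 45  00000100101111→0 (1)
 46  00001001011111→0 (0)
 47  00010010111110→0 (1)
 48  00100101111101→0 (1)
 49  01001011111011→0 (1)
 50  10010111110111→1 (1)
 51  00101111101111→0 (1)
 52  01011111011111→0 (1)
 53  10111110111111→1 (1)
 54  01111101111111→0 (1)
 55  11111011111111→1 (1)
 56  11110111111111→1 (0)
 57  11101111111110→1 (1)
 58  11011111111101→1 (0)
 59  10111111111010→1 (1)
 60  01111111110101→0 (1)
 61  11111111101011→1 (0)
 62  11111111010110→1 (0)
 63  11111110101100→1 (0)
 64  11111101011000→1 (0)
 65  11111010110000→1 (1)
 66  11110101100001→1 (0)
 67  11101011000010→1 (0)
 68  11010110000100→1 (0)
 69  10101100001000→1 (0)
 70  01011000010000→0 (0)
 71  10110000100000→1 (0)
 72  01100001000000→0 (1)
 73  11000010000001→1 (0)
 74  10000100000010→1 (0)
 75  00001000000100→0 (0)
 76  00010000001000→0 (1)
 77  00100000010001→0 (0)
 78  01000000100010→0 (1)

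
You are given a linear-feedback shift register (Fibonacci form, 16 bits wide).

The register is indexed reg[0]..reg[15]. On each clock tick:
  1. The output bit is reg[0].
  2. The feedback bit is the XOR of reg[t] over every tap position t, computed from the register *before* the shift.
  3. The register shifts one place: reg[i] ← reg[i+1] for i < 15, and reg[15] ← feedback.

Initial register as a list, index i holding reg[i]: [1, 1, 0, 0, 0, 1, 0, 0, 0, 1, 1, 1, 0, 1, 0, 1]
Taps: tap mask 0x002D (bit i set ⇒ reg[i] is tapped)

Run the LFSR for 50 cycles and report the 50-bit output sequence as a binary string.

tick  register→output (feedback)
  0  1100010001110101→1 (0)
  1  1000100011101010→1 (1)
  2  0001000111010101→0 (1)
  3  0010001110101011→0 (1)
  4  0100011101010111→0 (1)
  5  1000111010101111→1 (0)
  6  0001110101011110→0 (0)
  7  0011101010111100→0 (0)
  8  0111010101111000→0 (1)
  9  1110101011110001→1 (0)
 10  1101010111100010→1 (1)
 11  1010101111000101→1 (0)
 12  0101011110001010→0 (0)
 13  1010111100010100→1 (1)
 14  0101111000101001→0 (0)
 15  1011110001010010→1 (0)
 16  0111100010100100→0 (0)
 17  1111000101001000→1 (1)
 18  1110001010010001→1 (0)
 19  1100010100100010→1 (0)
 20  1000101001000100→1 (1)
 21  0001010010001001→0 (0)
 22  0010100100010010→0 (1)
 23  0101001000100101→0 (1)
 24  1010010001001011→1 (1)
 25  0100100010010111→0 (0)
 26  1001000100101110→1 (0)
 27  0010001001011100→0 (1)
 28  0100010010111001→0 (1)
 29  1000100101110011→1 (1)
 30  0001001011100111→0 (1)
 31  0010010111001111→0 (0)
 32  0100101110011110→0 (0)
 33  1001011100111100→1 (1)
 34  0010111001111001→0 (0)
 35  0101110011110010→0 (0)
 36  1011100111100100→1 (1)
 37  0111001111001001→0 (0)
 38  1110011110010010→1 (1)
 39  1100111100100101→1 (0)
 40  1001111001001010→1 (1)
 41  0011110010010101→0 (1)
 42  0111100100101011→0 (0)
 43  1111001001010110→1 (1)
 44  1110010010101101→1 (1)
 45  1100100101011011→1 (1)
 46  1001001010110111→1 (0)
 47  0010010101101110→0 (0)
 48  0100101011011100→0 (0)
 49  1001010110111000→1 (1)

11000100011101010111100010100100010010111001111001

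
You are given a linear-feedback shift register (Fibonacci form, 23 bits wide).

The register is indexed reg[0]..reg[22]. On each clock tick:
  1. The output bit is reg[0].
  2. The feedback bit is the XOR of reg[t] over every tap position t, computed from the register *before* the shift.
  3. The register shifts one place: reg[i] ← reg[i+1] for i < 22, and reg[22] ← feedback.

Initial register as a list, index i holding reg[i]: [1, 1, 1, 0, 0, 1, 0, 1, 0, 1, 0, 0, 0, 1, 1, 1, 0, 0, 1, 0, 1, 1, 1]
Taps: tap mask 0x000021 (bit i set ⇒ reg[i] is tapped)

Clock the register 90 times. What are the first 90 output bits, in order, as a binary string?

111001010100011100101110100110110100010111111011111001111111010100001110001100101010100110

k : reg_k → out_k, fb_k
0: 11100101010001110010111 → 1, fb=0
1: 11001010100011100101110 → 1, fb=1
2: 10010101000111001011101 → 1, fb=0
3: 00101010001110010111010 → 0, fb=0
4: 01010100011100101110100 → 0, fb=1
5: 10101000111001011101001 → 1, fb=1
6: 01010001110010111010011 → 0, fb=0
7: 10100011100101110100110 → 1, fb=1
8: 01000111001011101001101 → 0, fb=1
9: 10001110010111010011011 → 1, fb=0
10: 00011100101110100110110 → 0, fb=1
11: 00111001011101001101101 → 0, fb=0
12: 01110010111010011011010 → 0, fb=0
13: 11100101110100110110100 → 1, fb=0
14: 11001011101001101101000 → 1, fb=1
15: 10010111010011011010001 → 1, fb=0
16: 00101110100110110100010 → 0, fb=1
17: 01011101001101101000101 → 0, fb=1
18: 10111010011011010001011 → 1, fb=1
19: 01110100110110100010111 → 0, fb=1
20: 11101001101101000101111 → 1, fb=1
21: 11010011011010001011111 → 1, fb=1
22: 10100110110100010111111 → 1, fb=0
23: 01001101101000101111110 → 0, fb=1
24: 10011011010001011111101 → 1, fb=1
25: 00110110100010111111011 → 0, fb=1
26: 01101101000101111110111 → 0, fb=1
27: 11011010001011111101111 → 1, fb=1
28: 10110100010111111011111 → 1, fb=0
29: 01101000101111110111110 → 0, fb=0
30: 11010001011111101111100 → 1, fb=1
31: 10100010111111011111001 → 1, fb=1
32: 01000101111110111110011 → 0, fb=1
33: 10001011111101111100111 → 1, fb=1
34: 00010111111011111001111 → 0, fb=1
35: 00101111110111110011111 → 0, fb=1
36: 01011111101111100111111 → 0, fb=1
37: 10111111011111001111111 → 1, fb=0
38: 01111110111110011111110 → 0, fb=1
39: 11111101111100111111101 → 1, fb=0
40: 11111011111001111111010 → 1, fb=1
41: 11110111110011111110101 → 1, fb=0
42: 11101111100111111101010 → 1, fb=0
43: 11011111001111111010100 → 1, fb=0
44: 10111110011111110101000 → 1, fb=0
45: 01111100111111101010000 → 0, fb=1
46: 11111001111111010100001 → 1, fb=1
47: 11110011111110101000011 → 1, fb=1
48: 11100111111101010000111 → 1, fb=0
49: 11001111111010100001110 → 1, fb=0
50: 10011111110101000011100 → 1, fb=0
51: 00111111101010000111000 → 0, fb=1
52: 01111111010100001110001 → 0, fb=1
53: 11111110101000011100011 → 1, fb=0
54: 11111101010000111000110 → 1, fb=0
55: 11111010100001110001100 → 1, fb=1
56: 11110101000011100011001 → 1, fb=0
57: 11101010000111000110010 → 1, fb=1
58: 11010100001110001100101 → 1, fb=0
59: 10101000011100011001010 → 1, fb=1
60: 01010000111000110010101 → 0, fb=0
61: 10100001110001100101010 → 1, fb=1
62: 01000011100011001010101 → 0, fb=0
63: 10000111000110010101010 → 1, fb=0
64: 00001110001100101010100 → 0, fb=1
65: 00011100011001010101001 → 0, fb=1
66: 00111000110010101010011 → 0, fb=0
67: 01110001100101010100110 → 0, fb=0
68: 11100011001010101001100 → 1, fb=1
69: 11000110010101010011001 → 1, fb=0
70: 10001100101010100110010 → 1, fb=0
71: 00011001010101001100100 → 0, fb=0
72: 00110010101010011001000 → 0, fb=0
73: 01100101010100110010000 → 0, fb=1
74: 11001010101001100100001 → 1, fb=1
75: 10010101010011001000011 → 1, fb=0
76: 00101010100110010000110 → 0, fb=0
77: 01010101001100100001100 → 0, fb=1
78: 10101010011001000011001 → 1, fb=1
79: 01010100110010000110011 → 0, fb=1
80: 10101001100100001100111 → 1, fb=1
81: 01010011001000011001111 → 0, fb=0
82: 10100110010000110011110 → 1, fb=0
83: 01001100100001100111100 → 0, fb=1
84: 10011001000011001111001 → 1, fb=1
85: 00110010000110011110011 → 0, fb=0
86: 01100100001100111100110 → 0, fb=1
87: 11001000011001111001101 → 1, fb=1
88: 10010000110011110011011 → 1, fb=1
89: 00100001100111100110111 → 0, fb=0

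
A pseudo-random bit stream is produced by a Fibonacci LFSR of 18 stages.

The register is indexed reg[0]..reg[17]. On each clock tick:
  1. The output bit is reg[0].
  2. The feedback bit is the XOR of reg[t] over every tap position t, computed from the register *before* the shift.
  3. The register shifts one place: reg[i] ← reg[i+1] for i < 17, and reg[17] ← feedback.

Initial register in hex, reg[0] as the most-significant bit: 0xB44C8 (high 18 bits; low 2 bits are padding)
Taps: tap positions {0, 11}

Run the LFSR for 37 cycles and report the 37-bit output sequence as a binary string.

1011010001001100101101000111101111011

step | reg (before) | out | fb
   0 | 101101000100110010 | 1 | 1
   1 | 011010001001100101 | 0 | 1
   2 | 110100010011001011 | 1 | 0
   3 | 101000100110010110 | 1 | 1
   4 | 010001001100101101 | 0 | 0
   5 | 100010011001011010 | 1 | 0
   6 | 000100110010110100 | 0 | 0
   7 | 001001100101101000 | 0 | 1
   8 | 010011001011010001 | 0 | 1
   9 | 100110010110100011 | 1 | 1
  10 | 001100101101000111 | 0 | 1
  11 | 011001011010001111 | 0 | 0
  12 | 110010110100011110 | 1 | 1
  13 | 100101101000111101 | 1 | 1
  14 | 001011010001111011 | 0 | 1
  15 | 010110100011110111 | 0 | 1
  16 | 101101000111101111 | 1 | 0
  17 | 011010001111011110 | 0 | 1
  18 | 110100011110111101 | 1 | 1
  19 | 101000111101111011 | 1 | 0
  20 | 010001111011110110 | 0 | 1
  21 | 100011110111101101 | 1 | 0
  22 | 000111101111011010 | 0 | 1
  23 | 001111011110110101 | 0 | 0
  24 | 011110111101101010 | 0 | 1
  25 | 111101111011010101 | 1 | 0
  26 | 111011110110101010 | 1 | 1
  27 | 110111101101010101 | 1 | 0
  28 | 101111011010101010 | 1 | 1
  29 | 011110110101010101 | 0 | 1
  30 | 111101101010101011 | 1 | 1
  31 | 111011010101010111 | 1 | 0
  32 | 110110101010101110 | 1 | 1
  33 | 101101010101011101 | 1 | 0
  34 | 011010101010111010 | 0 | 0
  35 | 110101010101110100 | 1 | 0
  36 | 101010101011101000 | 1 | 0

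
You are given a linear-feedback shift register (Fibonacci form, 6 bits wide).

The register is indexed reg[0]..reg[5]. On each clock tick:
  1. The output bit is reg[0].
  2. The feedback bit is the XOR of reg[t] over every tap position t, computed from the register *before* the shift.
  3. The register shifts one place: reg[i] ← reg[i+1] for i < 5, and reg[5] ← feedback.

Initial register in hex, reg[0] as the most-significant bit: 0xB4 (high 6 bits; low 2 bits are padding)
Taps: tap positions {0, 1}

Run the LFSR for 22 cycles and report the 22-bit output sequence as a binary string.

1011011101100110101011

tick  register→output (feedback)
  0  101101→1 (1)
  1  011011→0 (1)
  2  110111→1 (0)
  3  101110→1 (1)
  4  011101→0 (1)
  5  111011→1 (0)
  6  110110→1 (0)
  7  101100→1 (1)
  8  011001→0 (1)
  9  110011→1 (0)
 10  100110→1 (1)
 11  001101→0 (0)
 12  011010→0 (1)
 13  110101→1 (0)
 14  101010→1 (1)
 15  010101→0 (1)
 16  101011→1 (1)
 17  010111→0 (1)
 18  101111→1 (1)
 19  011111→0 (1)
 20  111111→1 (0)
 21  111110→1 (0)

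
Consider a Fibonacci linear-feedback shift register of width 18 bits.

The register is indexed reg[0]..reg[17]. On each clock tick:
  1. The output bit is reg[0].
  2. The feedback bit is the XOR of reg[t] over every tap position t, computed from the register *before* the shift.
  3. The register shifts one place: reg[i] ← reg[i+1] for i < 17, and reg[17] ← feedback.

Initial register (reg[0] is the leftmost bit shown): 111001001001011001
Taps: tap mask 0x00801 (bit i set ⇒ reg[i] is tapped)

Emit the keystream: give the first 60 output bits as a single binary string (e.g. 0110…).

tick  register→output (feedback)
  0  111001001001011001→1 (0)
  1  110010010010110010→1 (1)
  2  100100100101100101→1 (0)
  3  001001001011001010→0 (1)
  4  010010010110010101→0 (0)
  5  100100101100101010→1 (1)
  6  001001011001010101→0 (1)
  7  010010110010101011→0 (0)
  8  100101100101010110→1 (0)
  9  001011001010101100→0 (0)
 10  010110010101011000→0 (1)
 11  101100101010110001→1 (1)
 12  011001010101100011→0 (1)
 13  110010101011000111→1 (0)
 14  100101010110001110→1 (1)
 15  001010101100011101→0 (0)
 16  010101011000111010→0 (0)
 17  101010110001110100→1 (0)
 18  010101100011101000→0 (1)
 19  101011000111010001→1 (0)
 20  010110001110100010→0 (0)
 21  101100011101000100→1 (0)
 22  011000111010001000→0 (0)
 23  110001110100010000→1 (1)
 24  100011101000100001→1 (1)
 25  000111010001000011→0 (1)
 26  001110100010000111→0 (0)
 27  011101000100001110→0 (0)
 28  111010001000011100→1 (1)
 29  110100010000111001→1 (1)
 30  101000100001110011→1 (0)
 31  010001000011100110→0 (1)
 32  100010000111001101→1 (0)
 33  000100001110011010→0 (0)
 34  001000011100110100→0 (0)
 35  010000111001101000→0 (1)
 36  100001110011010001→1 (0)
 37  000011100110100010→0 (0)
 38  000111001101000100→0 (1)
 39  001110011010001001→0 (0)
 40  011100110100010010→0 (0)
 41  111001101000100100→1 (1)
 42  110011010001001001→1 (0)
 43  100110100010010010→1 (1)
 44  001101000100100101→0 (0)
 45  011010001001001010→0 (1)
 46  110100010010010101→1 (1)
 47  101000100100101011→1 (1)
 48  010001001001010111→0 (1)
 49  100010010010101111→1 (1)
 50  000100100101011111→0 (1)
 51  001001001010111111→0 (0)
 52  010010010101111110→0 (1)
 53  100100101011111101→1 (0)
 54  001001010111111010→0 (1)
 55  010010101111110101→0 (1)
 56  100101011111101011→1 (0)
 57  001010111111010110→0 (1)
 58  010101111110101101→0 (0)
 59  101011111101011010→1 (0)

111001001001011001010101100011101000100001110011010001001001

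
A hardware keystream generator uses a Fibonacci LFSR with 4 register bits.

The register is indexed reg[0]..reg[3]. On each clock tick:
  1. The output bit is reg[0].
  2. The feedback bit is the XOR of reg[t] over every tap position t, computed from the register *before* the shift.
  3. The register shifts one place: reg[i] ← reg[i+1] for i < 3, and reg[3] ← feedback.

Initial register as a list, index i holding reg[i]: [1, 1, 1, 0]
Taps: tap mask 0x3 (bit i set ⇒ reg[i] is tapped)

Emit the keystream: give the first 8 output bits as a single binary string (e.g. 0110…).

k : reg_k → out_k, fb_k
0: 1110 → 1, fb=0
1: 1100 → 1, fb=0
2: 1000 → 1, fb=1
3: 0001 → 0, fb=0
4: 0010 → 0, fb=0
5: 0100 → 0, fb=1
6: 1001 → 1, fb=1
7: 0011 → 0, fb=0

11100010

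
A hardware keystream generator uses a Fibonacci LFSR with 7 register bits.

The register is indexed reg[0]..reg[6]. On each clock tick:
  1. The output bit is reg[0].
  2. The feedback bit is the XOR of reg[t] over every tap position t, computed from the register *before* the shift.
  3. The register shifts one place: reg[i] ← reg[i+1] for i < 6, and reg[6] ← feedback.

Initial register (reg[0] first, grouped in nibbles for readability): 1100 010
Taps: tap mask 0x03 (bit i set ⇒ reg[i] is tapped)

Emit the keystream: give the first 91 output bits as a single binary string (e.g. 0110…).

1100010010011011010110111101100011010010111011100110010101011111110000001000001100001010001

k : reg_k → out_k, fb_k
0: 1100010 → 1, fb=0
1: 1000100 → 1, fb=1
2: 0001001 → 0, fb=0
3: 0010010 → 0, fb=0
4: 0100100 → 0, fb=1
5: 1001001 → 1, fb=1
6: 0010011 → 0, fb=0
7: 0100110 → 0, fb=1
8: 1001101 → 1, fb=1
9: 0011011 → 0, fb=0
10: 0110110 → 0, fb=1
11: 1101101 → 1, fb=0
12: 1011010 → 1, fb=1
13: 0110101 → 0, fb=1
14: 1101011 → 1, fb=0
15: 1010110 → 1, fb=1
16: 0101101 → 0, fb=1
17: 1011011 → 1, fb=1
18: 0110111 → 0, fb=1
19: 1101111 → 1, fb=0
20: 1011110 → 1, fb=1
21: 0111101 → 0, fb=1
22: 1111011 → 1, fb=0
23: 1110110 → 1, fb=0
24: 1101100 → 1, fb=0
25: 1011000 → 1, fb=1
26: 0110001 → 0, fb=1
27: 1100011 → 1, fb=0
28: 1000110 → 1, fb=1
29: 0001101 → 0, fb=0
30: 0011010 → 0, fb=0
31: 0110100 → 0, fb=1
32: 1101001 → 1, fb=0
33: 1010010 → 1, fb=1
34: 0100101 → 0, fb=1
35: 1001011 → 1, fb=1
36: 0010111 → 0, fb=0
37: 0101110 → 0, fb=1
38: 1011101 → 1, fb=1
39: 0111011 → 0, fb=1
40: 1110111 → 1, fb=0
41: 1101110 → 1, fb=0
42: 1011100 → 1, fb=1
43: 0111001 → 0, fb=1
44: 1110011 → 1, fb=0
45: 1100110 → 1, fb=0
46: 1001100 → 1, fb=1
47: 0011001 → 0, fb=0
48: 0110010 → 0, fb=1
49: 1100101 → 1, fb=0
50: 1001010 → 1, fb=1
51: 0010101 → 0, fb=0
52: 0101010 → 0, fb=1
53: 1010101 → 1, fb=1
54: 0101011 → 0, fb=1
55: 1010111 → 1, fb=1
56: 0101111 → 0, fb=1
57: 1011111 → 1, fb=1
58: 0111111 → 0, fb=1
59: 1111111 → 1, fb=0
60: 1111110 → 1, fb=0
61: 1111100 → 1, fb=0
62: 1111000 → 1, fb=0
63: 1110000 → 1, fb=0
64: 1100000 → 1, fb=0
65: 1000000 → 1, fb=1
66: 0000001 → 0, fb=0
67: 0000010 → 0, fb=0
68: 0000100 → 0, fb=0
69: 0001000 → 0, fb=0
70: 0010000 → 0, fb=0
71: 0100000 → 0, fb=1
72: 1000001 → 1, fb=1
73: 0000011 → 0, fb=0
74: 0000110 → 0, fb=0
75: 0001100 → 0, fb=0
76: 0011000 → 0, fb=0
77: 0110000 → 0, fb=1
78: 1100001 → 1, fb=0
79: 1000010 → 1, fb=1
80: 0000101 → 0, fb=0
81: 0001010 → 0, fb=0
82: 0010100 → 0, fb=0
83: 0101000 → 0, fb=1
84: 1010001 → 1, fb=1
85: 0100011 → 0, fb=1
86: 1000111 → 1, fb=1
87: 0001111 → 0, fb=0
88: 0011110 → 0, fb=0
89: 0111100 → 0, fb=1
90: 1111001 → 1, fb=0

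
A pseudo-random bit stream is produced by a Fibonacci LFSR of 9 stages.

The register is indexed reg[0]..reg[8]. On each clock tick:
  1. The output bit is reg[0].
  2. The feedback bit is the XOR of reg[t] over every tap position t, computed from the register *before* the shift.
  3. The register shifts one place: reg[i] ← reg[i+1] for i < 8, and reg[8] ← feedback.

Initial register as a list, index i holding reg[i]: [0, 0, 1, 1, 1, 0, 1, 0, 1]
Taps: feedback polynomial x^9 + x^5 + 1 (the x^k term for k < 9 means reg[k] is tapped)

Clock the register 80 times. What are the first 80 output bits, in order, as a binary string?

step | reg (before) | out | fb
   0 | 001110101 | 0 | 0
   1 | 011101010 | 0 | 1
   2 | 111010101 | 1 | 1
   3 | 110101011 | 1 | 0
   4 | 101010110 | 1 | 1
   5 | 010101101 | 0 | 1
   6 | 101011011 | 1 | 0
   7 | 010110110 | 0 | 0
   8 | 101101100 | 1 | 0
   9 | 011011000 | 0 | 1
  10 | 110110001 | 1 | 1
  11 | 101100011 | 1 | 1
  12 | 011000111 | 0 | 0
  13 | 110001110 | 1 | 0
  14 | 100011100 | 1 | 0
  15 | 000111000 | 0 | 1
  16 | 001110001 | 0 | 0
  17 | 011100010 | 0 | 0
  18 | 111000100 | 1 | 1
  19 | 110001001 | 1 | 0
  20 | 100010010 | 1 | 1
  21 | 000100101 | 0 | 0
  22 | 001001010 | 0 | 1
  23 | 010010101 | 0 | 0
  24 | 100101010 | 1 | 0
  25 | 001010100 | 0 | 0
  26 | 010101000 | 0 | 1
  27 | 101010001 | 1 | 1
  28 | 010100011 | 0 | 0
  29 | 101000110 | 1 | 1
  30 | 010001101 | 0 | 1
  31 | 100011011 | 1 | 0
  32 | 000110110 | 0 | 0
  33 | 001101100 | 0 | 1
  34 | 011011001 | 0 | 1
  35 | 110110011 | 1 | 1
  36 | 101100111 | 1 | 1
  37 | 011001111 | 0 | 1
  38 | 110011111 | 1 | 0
  39 | 100111110 | 1 | 0
  40 | 001111100 | 0 | 1
  41 | 011111001 | 0 | 1
  42 | 111110011 | 1 | 1
  43 | 111100111 | 1 | 1
  44 | 111001111 | 1 | 0
  45 | 110011110 | 1 | 0
  46 | 100111100 | 1 | 0
  47 | 001111000 | 0 | 1
  48 | 011110001 | 0 | 0
  49 | 111100010 | 1 | 1
  50 | 111000101 | 1 | 1
  51 | 110001011 | 1 | 0
  52 | 100010110 | 1 | 1
  53 | 000101101 | 0 | 1
  54 | 001011011 | 0 | 1
  55 | 010110111 | 0 | 0
  56 | 101101110 | 1 | 0
  57 | 011011100 | 0 | 1
  58 | 110111001 | 1 | 0
  59 | 101110010 | 1 | 1
  60 | 011100101 | 0 | 0
  61 | 111001010 | 1 | 0
  62 | 110010100 | 1 | 1
  63 | 100101001 | 1 | 0
  64 | 001010010 | 0 | 0
  65 | 010100100 | 0 | 0
  66 | 101001000 | 1 | 0
  67 | 010010000 | 0 | 0
  68 | 100100000 | 1 | 1
  69 | 001000001 | 0 | 0
  70 | 010000010 | 0 | 0
  71 | 100000100 | 1 | 1
  72 | 000001001 | 0 | 1
  73 | 000010011 | 0 | 0
  74 | 000100110 | 0 | 0
  75 | 001001100 | 0 | 1
  76 | 010011001 | 0 | 1
  77 | 100110011 | 1 | 1
  78 | 001100111 | 0 | 0
  79 | 011001110 | 0 | 1

00111010101101100011100010010101000110110011111001111000101101110010100100000100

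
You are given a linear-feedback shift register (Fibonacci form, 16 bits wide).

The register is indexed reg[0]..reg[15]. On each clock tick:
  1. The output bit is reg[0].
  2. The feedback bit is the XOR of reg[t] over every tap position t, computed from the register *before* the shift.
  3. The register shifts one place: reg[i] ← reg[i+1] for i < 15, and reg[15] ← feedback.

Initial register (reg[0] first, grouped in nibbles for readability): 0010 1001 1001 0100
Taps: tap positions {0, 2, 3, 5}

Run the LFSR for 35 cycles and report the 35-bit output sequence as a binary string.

step | reg (before) | out | fb
   0 | 0010100110010100 | 0 | 1
   1 | 0101001100101001 | 0 | 1
   2 | 1010011001010011 | 1 | 1
   3 | 0100110010100111 | 0 | 1
   4 | 1001100101001111 | 1 | 0
   5 | 0011001010011110 | 0 | 0
   6 | 0110010100111100 | 0 | 0
   7 | 1100101001111000 | 1 | 1
   8 | 1001010011110001 | 1 | 1
   9 | 0010100111100011 | 0 | 1
  10 | 0101001111000111 | 0 | 1
  11 | 1010011110001111 | 1 | 1
  12 | 0100111100011111 | 0 | 1
  13 | 1001111000111111 | 1 | 1
  14 | 0011110001111111 | 0 | 1
  15 | 0111100011111111 | 0 | 0
  16 | 1111000111111110 | 1 | 1
  17 | 1110001111111101 | 1 | 0
  18 | 1100011111111010 | 1 | 0
  19 | 1000111111110100 | 1 | 0
  20 | 0001111111101000 | 0 | 0
  21 | 0011111111010000 | 0 | 1
  22 | 0111111110100001 | 0 | 1
  23 | 1111111101000011 | 1 | 0
  24 | 1111111010000110 | 1 | 0
  25 | 1111110100001100 | 1 | 0
  26 | 1111101000011000 | 1 | 1
  27 | 1111010000110001 | 1 | 0
  28 | 1110100001100010 | 1 | 0
  29 | 1101000011000100 | 1 | 0
  30 | 1010000110001000 | 1 | 0
  31 | 0100001100010000 | 0 | 0
  32 | 1000011000100000 | 1 | 0
  33 | 0000110001000000 | 0 | 1
  34 | 0001100010000001 | 0 | 1

00101001100101001111000111111110100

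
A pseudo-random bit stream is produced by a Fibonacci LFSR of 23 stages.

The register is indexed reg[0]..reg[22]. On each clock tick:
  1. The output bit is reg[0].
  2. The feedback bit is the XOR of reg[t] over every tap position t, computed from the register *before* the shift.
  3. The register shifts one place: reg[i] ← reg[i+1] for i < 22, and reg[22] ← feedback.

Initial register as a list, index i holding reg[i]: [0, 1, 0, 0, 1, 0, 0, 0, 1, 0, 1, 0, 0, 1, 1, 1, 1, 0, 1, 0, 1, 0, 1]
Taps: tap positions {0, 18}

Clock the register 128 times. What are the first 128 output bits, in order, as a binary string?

01001000101001111010101111001111001101101110000010011010101110000000000100111100100101001010011101000011001100001100100011000000

tick  register→output (feedback)
  0  01001000101001111010101→0 (1)
  1  10010001010011110101011→1 (1)
  2  00100010100111101010111→0 (1)
  3  01000101001111010101111→0 (0)
  4  10001010011110101011110→1 (0)
  5  00010100111101010111100→0 (1)
  6  00101001111010101111001→0 (1)
  7  01010011110101011110011→0 (1)
  8  10100111101010111100111→1 (1)
  9  01001111010101111001111→0 (0)
 10  10011110101011110011110→1 (0)
 11  00111101010111100111100→0 (1)
 12  01111010101111001111001→0 (1)
 13  11110101011110011110011→1 (0)
 14  11101010111100111100110→1 (1)
 15  11010101111001111001101→1 (1)
 16  10101011110011110011011→1 (0)
 17  01010111100111100110110→0 (1)
 18  10101111001111001101101→1 (1)
 19  01011110011110011011011→0 (1)
 20  10111100111100110110111→1 (0)
 21  01111001111001101101110→0 (0)
 22  11110011110011011011100→1 (0)
 23  11100111100110110111000→1 (0)
 24  11001111001101101110000→1 (0)
 25  10011110011011011100000→1 (1)
 26  00111100110110111000001→0 (0)
 27  01111001101101110000010→0 (0)
 28  11110011011011100000100→1 (1)
 29  11100110110111000001001→1 (1)
 30  11001101101110000010011→1 (0)
 31  10011011011100000100110→1 (1)
 32  00110110111000001001101→0 (0)
 33  01101101110000010011010→0 (1)
 34  11011011100000100110101→1 (0)
 35  10110111000001001101010→1 (1)
 36  01101110000010011010101→0 (1)
 37  11011100000100110101011→1 (1)
 38  10111000001001101010111→1 (0)
 39  01110000010011010101110→0 (0)
 40  11100000100110101011100→1 (0)
 41  11000001001101010111000→1 (0)
 42  10000010011010101110000→1 (0)
 43  00000100110101011100000→0 (0)
 44  00001001101010111000000→0 (0)
 45  00010011010101110000000→0 (0)
 46  00100110101011100000000→0 (0)
 47  01001101010111000000000→0 (0)
 48  10011010101110000000000→1 (1)
 49  00110101011100000000001→0 (0)
 50  01101010111000000000010→0 (0)
 51  11010101110000000000100→1 (1)
 52  10101011100000000001001→1 (1)
 53  01010111000000000010011→0 (1)
 54  10101110000000000100111→1 (1)
 55  01011100000000001001111→0 (0)
 56  10111000000000010011110→1 (0)
 57  01110000000000100111100→0 (1)
 58  11100000000001001111001→1 (0)
 59  11000000000010011110010→1 (0)
 60  10000000000100111100100→1 (1)
 61  00000000001001111001001→0 (0)
 62  00000000010011110010010→0 (1)
 63  00000000100111100100101→0 (0)
 64  00000001001111001001010→0 (0)
 65  00000010011110010010100→0 (1)
 66  00000100111100100101001→0 (0)
 67  00001001111001001010010→0 (1)
 68  00010011110010010100101→0 (0)
 69  00100111100100101001010→0 (0)
 70  01001111001001010010100→0 (1)
 71  10011110010010100101001→1 (1)
 72  00111100100101001010011→0 (1)
 73  01111001001010010100111→0 (0)
 74  11110010010100101001110→1 (1)
 75  11100100101001010011101→1 (0)
 76  11001001010010100111010→1 (0)
 77  10010010100101001110100→1 (0)
 78  00100101001010011101000→0 (0)
 79  01001010010100111010000→0 (1)
 80  10010100101001110100001→1 (1)
 81  00101001010011101000011→0 (0)
 82  01010010100111010000110→0 (0)
 83  10100101001110100001100→1 (1)
 84  01001010011101000011001→0 (1)
 85  10010100111010000110011→1 (0)
 86  00101001110100001100110→0 (0)
 87  01010011101000011001100→0 (0)
 88  10100111010000110011000→1 (0)
 89  01001110100001100110000→0 (1)
 90  10011101000011001100001→1 (1)
 91  00111010000110011000011→0 (0)
 92  01110100001100110000110→0 (0)
 93  11101000011001100001100→1 (1)
 94  11010000110011000011001→1 (0)
 95  10100001100110000110010→1 (0)
 96  01000011001100001100100→0 (0)
 97  10000110011000011001000→1 (1)
 98  00001100110000110010001→0 (1)
 99  00011001100001100100011→0 (0)
100  00110011000011001000110→0 (0)
101  01100110000110010001100→0 (0)
102  11001100001100100011000→1 (0)
103  10011000011001000110000→1 (0)
104  00110000110010001100000→0 (0)
105  01100001100100011000000→0 (0)
106  11000011001000110000000→1 (1)
107  10000110010001100000001→1 (1)
108  00001100100011000000011→0 (0)
109  00011001000110000000110→0 (0)
110  00110010001100000001100→0 (0)
111  01100100011000000011000→0 (1)
112  11001000110000000110001→1 (0)
113  10010001100000001100010→1 (1)
114  00100011000000011000101→0 (0)
115  01000110000000110001010→0 (0)
116  10001100000001100010100→1 (0)
117  00011000000011000101000→0 (0)
118  00110000000110001010000→0 (1)
119  01100000001100010100001→0 (0)
120  11000000011000101000010→1 (1)
121  10000000110001010000101→1 (1)
122  00000001100010100001011→0 (0)
123  00000011000101000010110→0 (1)
124  00000110001010000101101→0 (0)
125  00001100010100001011010→0 (1)
126  00011000101000010110101→0 (1)
127  00110001010000101101011→0 (0)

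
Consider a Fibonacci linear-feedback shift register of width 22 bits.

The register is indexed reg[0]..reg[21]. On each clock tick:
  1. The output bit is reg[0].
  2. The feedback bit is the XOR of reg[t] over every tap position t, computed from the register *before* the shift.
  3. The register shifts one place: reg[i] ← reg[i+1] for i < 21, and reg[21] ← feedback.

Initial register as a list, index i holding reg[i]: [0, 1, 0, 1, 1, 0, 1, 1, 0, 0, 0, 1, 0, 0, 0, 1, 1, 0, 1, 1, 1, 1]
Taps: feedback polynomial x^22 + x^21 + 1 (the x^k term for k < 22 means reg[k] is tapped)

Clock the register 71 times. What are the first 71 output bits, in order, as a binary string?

step | reg (before) | out | fb
   0 | 0101101100010001101111 | 0 | 1
   1 | 1011011000100011011111 | 1 | 0
   2 | 0110110001000110111110 | 0 | 0
   3 | 1101100010001101111100 | 1 | 1
   4 | 1011000100011011111001 | 1 | 0
   5 | 0110001000110111110010 | 0 | 0
   6 | 1100010001101111100100 | 1 | 1
   7 | 1000100011011111001001 | 1 | 0
   8 | 0001000110111110010010 | 0 | 0
   9 | 0010001101111100100100 | 0 | 0
  10 | 0100011011111001001000 | 0 | 0
  11 | 1000110111110010010000 | 1 | 1
  12 | 0001101111100100100001 | 0 | 1
  13 | 0011011111001001000011 | 0 | 1
  14 | 0110111110010010000111 | 0 | 1
  15 | 1101111100100100001111 | 1 | 0
  16 | 1011111001001000011110 | 1 | 1
  17 | 0111110010010000111101 | 0 | 1
  18 | 1111100100100001111011 | 1 | 0
  19 | 1111001001000011110110 | 1 | 1
  20 | 1110010010000111101101 | 1 | 0
  21 | 1100100100001111011010 | 1 | 1
  22 | 1001001000011110110101 | 1 | 0
  23 | 0010010000111101101010 | 0 | 0
  24 | 0100100001111011010100 | 0 | 0
  25 | 1001000011110110101000 | 1 | 1
  26 | 0010000111101101010001 | 0 | 1
  27 | 0100001111011010100011 | 0 | 1
  28 | 1000011110110101000111 | 1 | 0
  29 | 0000111101101010001110 | 0 | 0
  30 | 0001111011010100011100 | 0 | 0
  31 | 0011110110101000111000 | 0 | 0
  32 | 0111101101010001110000 | 0 | 0
  33 | 1111011010100011100000 | 1 | 1
  34 | 1110110101000111000001 | 1 | 0
  35 | 1101101010001110000010 | 1 | 1
  36 | 1011010100011100000101 | 1 | 0
  37 | 0110101000111000001010 | 0 | 0
  38 | 1101010001110000010100 | 1 | 1
  39 | 1010100011100000101001 | 1 | 0
  40 | 0101000111000001010010 | 0 | 0
  41 | 1010001110000010100100 | 1 | 1
  42 | 0100011100000101001001 | 0 | 1
  43 | 1000111000001010010011 | 1 | 0
  44 | 0001110000010100100110 | 0 | 0
  45 | 0011100000101001001100 | 0 | 0
  46 | 0111000001010010011000 | 0 | 0
  47 | 1110000010100100110000 | 1 | 1
  48 | 1100000101001001100001 | 1 | 0
  49 | 1000001010010011000010 | 1 | 1
  50 | 0000010100100110000101 | 0 | 1
  51 | 0000101001001100001011 | 0 | 1
  52 | 0001010010011000010111 | 0 | 1
  53 | 0010100100110000101111 | 0 | 1
  54 | 0101001001100001011111 | 0 | 1
  55 | 1010010011000010111111 | 1 | 0
  56 | 0100100110000101111110 | 0 | 0
  57 | 1001001100001011111100 | 1 | 1
  58 | 0010011000010111111001 | 0 | 1
  59 | 0100110000101111110011 | 0 | 1
  60 | 1001100001011111100111 | 1 | 0
  61 | 0011000010111111001110 | 0 | 0
  62 | 0110000101111110011100 | 0 | 0
  63 | 1100001011111100111000 | 1 | 1
  64 | 1000010111111001110001 | 1 | 0
  65 | 0000101111110011100010 | 0 | 0
  66 | 0001011111100111000100 | 0 | 0
  67 | 0010111111001110001000 | 0 | 0
  68 | 0101111110011100010000 | 0 | 0
  69 | 1011111100111000100000 | 1 | 1
  70 | 0111111001110001000001 | 0 | 1

01011011000100011011111001001000011110110101000111000001010010011000010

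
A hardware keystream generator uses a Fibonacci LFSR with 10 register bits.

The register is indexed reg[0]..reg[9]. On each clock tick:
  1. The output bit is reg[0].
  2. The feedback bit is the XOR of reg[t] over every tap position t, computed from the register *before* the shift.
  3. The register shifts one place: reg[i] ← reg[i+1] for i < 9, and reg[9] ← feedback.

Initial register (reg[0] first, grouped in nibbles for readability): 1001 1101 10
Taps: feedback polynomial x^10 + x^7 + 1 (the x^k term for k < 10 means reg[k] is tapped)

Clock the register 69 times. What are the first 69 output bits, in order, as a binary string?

step | reg (before) | out | fb
   0 | 1001110110 | 1 | 0
   1 | 0011101100 | 0 | 1
   2 | 0111011001 | 0 | 0
   3 | 1110110010 | 1 | 1
   4 | 1101100101 | 1 | 0
   5 | 1011001010 | 1 | 1
   6 | 0110010101 | 0 | 1
   7 | 1100101011 | 1 | 1
   8 | 1001010111 | 1 | 0
   9 | 0010101110 | 0 | 1
  10 | 0101011101 | 0 | 1
  11 | 1010111011 | 1 | 1
  12 | 0101110111 | 0 | 1
  13 | 1011101111 | 1 | 0
  14 | 0111011110 | 0 | 1
  15 | 1110111101 | 1 | 0
  16 | 1101111010 | 1 | 1
  17 | 1011110101 | 1 | 0
  18 | 0111101010 | 0 | 0
  19 | 1111010100 | 1 | 0
  20 | 1110101000 | 1 | 1
  21 | 1101010001 | 1 | 1
  22 | 1010100011 | 1 | 1
  23 | 0101000111 | 0 | 1
  24 | 1010001111 | 1 | 0
  25 | 0100011110 | 0 | 1
  26 | 1000111101 | 1 | 0
  27 | 0001111010 | 0 | 0
  28 | 0011110100 | 0 | 1
  29 | 0111101001 | 0 | 0
  30 | 1111010010 | 1 | 1
  31 | 1110100101 | 1 | 0
  32 | 1101001010 | 1 | 1
  33 | 1010010101 | 1 | 0
  34 | 0100101010 | 0 | 0
  35 | 1001010100 | 1 | 0
  36 | 0010101000 | 0 | 0
  37 | 0101010000 | 0 | 0
  38 | 1010100000 | 1 | 1
  39 | 0101000001 | 0 | 0
  40 | 1010000010 | 1 | 1
  41 | 0100000101 | 0 | 1
  42 | 1000001011 | 1 | 1
  43 | 0000010111 | 0 | 1
  44 | 0000101111 | 0 | 1
  45 | 0001011111 | 0 | 1
  46 | 0010111111 | 0 | 1
  47 | 0101111111 | 0 | 1
  48 | 1011111111 | 1 | 0
  49 | 0111111110 | 0 | 1
  50 | 1111111101 | 1 | 0
  51 | 1111111010 | 1 | 1
  52 | 1111110101 | 1 | 0
  53 | 1111101010 | 1 | 1
  54 | 1111010101 | 1 | 0
  55 | 1110101010 | 1 | 1
  56 | 1101010101 | 1 | 0
  57 | 1010101010 | 1 | 1
  58 | 0101010101 | 0 | 1
  59 | 1010101011 | 1 | 1
  60 | 0101010111 | 0 | 1
  61 | 1010101111 | 1 | 0
  62 | 0101011110 | 0 | 1
  63 | 1010111101 | 1 | 0
  64 | 0101111010 | 0 | 0
  65 | 1011110100 | 1 | 0
  66 | 0111101000 | 0 | 0
  67 | 1111010000 | 1 | 1
  68 | 1110100001 | 1 | 1

100111011001010111011110101000111101001010100000101111111101010101011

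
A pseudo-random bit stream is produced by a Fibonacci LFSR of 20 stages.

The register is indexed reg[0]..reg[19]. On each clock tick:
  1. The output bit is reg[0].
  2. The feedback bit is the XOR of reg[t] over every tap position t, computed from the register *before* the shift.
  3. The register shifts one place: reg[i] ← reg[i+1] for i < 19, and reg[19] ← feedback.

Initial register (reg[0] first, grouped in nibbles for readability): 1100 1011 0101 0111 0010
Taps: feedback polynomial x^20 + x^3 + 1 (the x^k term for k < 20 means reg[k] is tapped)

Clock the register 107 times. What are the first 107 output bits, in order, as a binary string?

tick  register→output (feedback)
  0  11001011010101110010→1 (1)
  1  10010110101011100101→1 (0)
  2  00101101010111001010→0 (0)
  3  01011010101110010100→0 (1)
  4  10110101011100101001→1 (0)
  5  01101010111001010010→0 (0)
  6  11010101110010100100→1 (0)
  7  10101011100101001000→1 (1)
  8  01010111001010010001→0 (1)
  9  10101110010100100011→1 (1)
 10  01011100101001000111→0 (1)
 11  10111001010010001111→1 (0)
 12  01110010100100011110→0 (1)
 13  11100101001000111101→1 (1)
 14  11001010010001111011→1 (1)
 15  10010100100011110111→1 (0)
 16  00101001000111101110→0 (0)
 17  01010010001111011100→0 (1)
 18  10100100011110111001→1 (1)
 19  01001000111101110011→0 (0)
 20  10010001111011100110→1 (0)
 21  00100011110111001100→0 (0)
 22  01000111101110011000→0 (0)
 23  10001111011100110000→1 (1)
 24  00011110111001100001→0 (1)
 25  00111101110011000011→0 (1)
 26  01111011100110000111→0 (1)
 27  11110111001100001111→1 (0)
 28  11101110011000011110→1 (1)
 29  11011100110000111101→1 (0)
 30  10111001100001111010→1 (0)
 31  01110011000011110100→0 (1)
 32  11100110000111101001→1 (1)
 33  11001100001111010011→1 (1)
 34  10011000011110100111→1 (0)
 35  00110000111101001110→0 (1)
 36  01100001111010011101→0 (0)
 37  11000011110100111010→1 (1)
 38  10000111101001110101→1 (1)
 39  00001111010011101011→0 (0)
 40  00011110100111010110→0 (1)
 41  00111101001110101101→0 (1)
 42  01111010011101011011→0 (1)
 43  11110100111010110111→1 (0)
 44  11101001110101101110→1 (1)
 45  11010011101011011101→1 (0)
 46  10100111010110111010→1 (1)
 47  01001110101101110101→0 (0)
 48  10011101011011101010→1 (0)
 49  00111010110111010100→0 (1)
 50  01110101101110101001→0 (1)
 51  11101011011101010011→1 (1)
 52  11010110111010100111→1 (0)
 53  10101101110101001110→1 (1)
 54  01011011101010011101→0 (1)
 55  10110111010100111011→1 (0)
 56  01101110101001110110→0 (0)
 57  11011101010011101100→1 (0)
 58  10111010100111011000→1 (0)
 59  01110101001110110000→0 (1)
 60  11101010011101100001→1 (1)
 61  11010100111011000011→1 (0)
 62  10101001110110000110→1 (1)
 63  01010011101100001101→0 (1)
 64  10100111011000011011→1 (1)
 65  01001110110000110111→0 (0)
 66  10011101100001101110→1 (0)
 67  00111011000011011100→0 (1)
 68  01110110000110111001→0 (1)
 69  11101100001101110011→1 (1)
 70  11011000011011100111→1 (0)
 71  10110000110111001110→1 (0)
 72  01100001101110011100→0 (0)
 73  11000011011100111000→1 (1)
 74  10000110111001110001→1 (1)
 75  00001101110011100011→0 (0)
 76  00011011100111000110→0 (1)
 77  00110111001110001101→0 (1)
 78  01101110011100011011→0 (0)
 79  11011100111000110110→1 (0)
 80  10111001110001101100→1 (0)
 81  01110011100011011000→0 (1)
 82  11100111000110110001→1 (1)
 83  11001110001101100011→1 (1)
 84  10011100011011000111→1 (0)
 85  00111000110110001110→0 (1)
 86  01110001101100011101→0 (1)
 87  11100011011000111011→1 (1)
 88  11000110110001110111→1 (1)
 89  10001101100011101111→1 (1)
 90  00011011000111011111→0 (1)
 91  00110110001110111111→0 (1)
 92  01101100011101111111→0 (0)
 93  11011000111011111110→1 (0)
 94  10110001110111111100→1 (0)
 95  01100011101111111000→0 (0)
 96  11000111011111110000→1 (1)
 97  10001110111111100001→1 (1)
 98  00011101111111000011→0 (1)
 99  00111011111110000111→0 (1)
100  01110111111100001111→0 (1)
101  11101111111000011111→1 (1)
102  11011111110000111111→1 (0)
103  10111111100001111110→1 (0)
104  01111111000011111100→0 (1)
105  11111110000111111001→1 (0)
106  11111100001111110010→1 (0)

11001011010101110010100100011110111001100001111010011101011011101010011101100001101110011100011011000111011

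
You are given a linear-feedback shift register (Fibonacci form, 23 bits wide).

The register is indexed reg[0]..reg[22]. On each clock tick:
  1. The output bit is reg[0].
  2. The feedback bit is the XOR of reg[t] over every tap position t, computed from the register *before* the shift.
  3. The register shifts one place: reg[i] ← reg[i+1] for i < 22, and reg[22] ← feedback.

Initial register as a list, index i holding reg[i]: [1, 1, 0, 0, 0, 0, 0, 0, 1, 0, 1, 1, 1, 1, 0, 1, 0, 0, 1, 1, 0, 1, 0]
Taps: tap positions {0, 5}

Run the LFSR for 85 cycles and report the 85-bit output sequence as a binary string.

tick  register→output (feedback)
  0  11000000101111010011010→1 (1)
  1  10000001011110100110101→1 (1)
  2  00000010111101001101011→0 (0)
  3  00000101111010011010110→0 (1)
  4  00001011110100110101101→0 (0)
  5  00010111101001101011010→0 (1)
  6  00101111010011010110101→0 (1)
  7  01011110100110101101011→0 (1)
  8  10111101001101011010111→1 (0)
  9  01111010011010110101110→0 (0)
 10  11110100110101101011100→1 (0)
 11  11101001101011010111000→1 (1)
 12  11010011010110101110001→1 (1)
 13  10100110101101011100011→1 (0)
 14  01001101011010111000110→0 (1)
 15  10011010110101110001101→1 (1)
 16  00110101101011100011011→0 (1)
 17  01101011010111000110111→0 (0)
 18  11010110101110001101110→1 (0)
 19  10101101011100011011100→1 (0)
 20  01011010111000110111000→0 (0)
 21  10110101110001101110000→1 (0)
 22  01101011100011011100000→0 (0)
 23  11010111000110111000000→1 (0)
 24  10101110001101110000000→1 (0)
 25  01011100011011100000000→0 (1)
 26  10111000110111000000001→1 (1)
 27  01110001101110000000011→0 (0)
 28  11100011011100000000110→1 (1)
 29  11000110111000000001101→1 (0)
 30  10001101110000000011010→1 (0)
 31  00011011100000000110100→0 (0)
 32  00110111000000001101000→0 (1)
 33  01101110000000011010001→0 (1)
 34  11011100000000110100011→1 (0)
 35  10111000000001101000110→1 (1)
 36  01110000000011010001101→0 (0)
 37  11100000000110100011010→1 (1)
 38  11000000001101000110101→1 (1)
 39  10000000011010001101011→1 (1)
 40  00000000110100011010111→0 (0)
 41  00000001101000110101110→0 (0)
 42  00000011010001101011100→0 (0)
 43  00000110100011010111000→0 (1)
 44  00001101000110101110001→0 (1)
 45  00011010001101011100011→0 (0)
 46  00110100011010111000110→0 (1)
 47  01101000110101110001101→0 (0)
 48  11010001101011100011010→1 (1)
 49  10100011010111000110101→1 (1)
 50  01000110101110001101011→0 (1)
 51  10001101011100011010111→1 (0)
 52  00011010111000110101110→0 (0)
 53  00110101110001101011100→0 (1)
 54  01101011100011010111001→0 (0)
 55  11010111000110101110010→1 (0)
 56  10101110001101011100100→1 (0)
 57  01011100011010111001000→0 (1)
 58  10111000110101110010001→1 (1)
 59  01110001101011100100011→0 (0)
 60  11100011010111001000110→1 (1)
 61  11000110101110010001101→1 (0)
 62  10001101011100100011010→1 (0)
 63  00011010111001000110100→0 (0)
 64  00110101110010001101000→0 (1)
 65  01101011100100011010001→0 (0)
 66  11010111001000110100010→1 (0)
 67  10101110010001101000100→1 (0)
 68  01011100100011010001000→0 (1)
 69  10111001000110100010001→1 (1)
 70  01110010001101000100011→0 (0)
 71  11100100011010001000110→1 (0)
 72  11001000110100010001100→1 (1)
 73  10010001101000100011001→1 (1)
 74  00100011010001000110011→0 (0)
 75  01000110100010001100110→0 (1)
 76  10001101000100011001101→1 (0)
 77  00011010001000110011010→0 (0)
 78  00110100010001100110100→0 (1)
 79  01101000100011001101001→0 (0)
 80  11010001000110011010010→1 (1)
 81  10100010001100110100101→1 (1)
 82  01000100011001101001011→0 (1)
 83  10001000110011010010111→1 (1)
 84  00010001100110100101111→0 (0)

1100000010111101001101011010111000110111000000001101000110101110001101011100100011010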